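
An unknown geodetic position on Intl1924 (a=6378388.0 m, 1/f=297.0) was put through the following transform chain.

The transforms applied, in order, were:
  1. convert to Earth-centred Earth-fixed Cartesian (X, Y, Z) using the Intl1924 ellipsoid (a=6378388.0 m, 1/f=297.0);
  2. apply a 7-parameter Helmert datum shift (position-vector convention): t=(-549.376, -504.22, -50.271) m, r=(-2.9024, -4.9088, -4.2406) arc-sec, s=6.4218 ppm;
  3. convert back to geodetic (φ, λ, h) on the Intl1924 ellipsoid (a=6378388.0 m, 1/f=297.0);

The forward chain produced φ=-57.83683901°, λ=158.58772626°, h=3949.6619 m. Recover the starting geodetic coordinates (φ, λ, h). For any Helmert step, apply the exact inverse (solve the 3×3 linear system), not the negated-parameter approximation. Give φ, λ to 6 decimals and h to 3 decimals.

start: φ=-57.836839°, λ=158.587726°, h=3949.662 m
→ ECEF (a=6378388.000, f=1/297.0): X=-3170660.1005, Y=1243351.6962, Z=-5379542.7014
→ Helmert⁻¹: X=-3170243.9603, Y=1243858.4456, Z=-5379364.9349
→ geod (Bowring, a=6378388.000): φ=-57.83752700°, λ=158.57723300°, h=3691.4550 m

φ=-57.837527°, λ=158.577233°, h=3691.455 m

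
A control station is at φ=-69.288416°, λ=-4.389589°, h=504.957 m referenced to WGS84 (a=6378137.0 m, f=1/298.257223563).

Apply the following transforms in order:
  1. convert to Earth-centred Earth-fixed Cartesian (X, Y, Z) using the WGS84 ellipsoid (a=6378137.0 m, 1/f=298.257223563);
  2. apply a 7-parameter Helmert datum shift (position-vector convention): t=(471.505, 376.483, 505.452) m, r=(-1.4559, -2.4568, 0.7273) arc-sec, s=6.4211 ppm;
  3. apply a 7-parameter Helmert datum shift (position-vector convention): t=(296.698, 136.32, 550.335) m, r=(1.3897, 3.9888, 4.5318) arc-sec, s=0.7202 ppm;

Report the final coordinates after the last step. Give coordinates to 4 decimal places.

X=2256638.7402 m, Y=-172602.0782 m, Z=-5942902.7705 m

start: φ=-69.288416°, λ=-4.389589°, h=504.957 m
→ ECEF (a=6378137.000, f=1/298.257223563): X=2255894.1564, Y=-173169.2640, Z=-5943899.4026
→ Helmert 7p (PV): X=2256451.5550, Y=-172827.8932, Z=-5943404.0248
→ Helmert 7p (PV): X=2256638.7402, Y=-172602.0782, Z=-5942902.7705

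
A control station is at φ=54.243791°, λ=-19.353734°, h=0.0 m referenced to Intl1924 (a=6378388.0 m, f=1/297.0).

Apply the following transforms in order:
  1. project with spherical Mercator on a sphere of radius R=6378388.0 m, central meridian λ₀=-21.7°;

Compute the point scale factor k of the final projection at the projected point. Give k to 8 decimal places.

1.71133944

start: φ=54.243791°, λ=-19.353734°, h=0.000 m
→ into merc (λ₀=-21.7°): φ=54.24379100°, λ−λ₀=2.34626600°
scale k = 1.71133944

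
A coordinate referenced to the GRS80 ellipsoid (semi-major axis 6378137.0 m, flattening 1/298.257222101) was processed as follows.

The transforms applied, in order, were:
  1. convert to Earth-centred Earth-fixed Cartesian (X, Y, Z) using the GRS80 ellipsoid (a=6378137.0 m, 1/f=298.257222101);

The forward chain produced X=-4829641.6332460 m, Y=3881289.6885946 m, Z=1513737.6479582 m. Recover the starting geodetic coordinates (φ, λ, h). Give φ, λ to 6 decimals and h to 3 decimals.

start: X=-4829641.6332, Y=3881289.6886, Z=1513737.6480 m
→ geod (Bowring, a=6378137.000): φ=13.81800900°, λ=141.21327400°, h=1258.6960 m

φ=13.818009°, λ=141.213274°, h=1258.696 m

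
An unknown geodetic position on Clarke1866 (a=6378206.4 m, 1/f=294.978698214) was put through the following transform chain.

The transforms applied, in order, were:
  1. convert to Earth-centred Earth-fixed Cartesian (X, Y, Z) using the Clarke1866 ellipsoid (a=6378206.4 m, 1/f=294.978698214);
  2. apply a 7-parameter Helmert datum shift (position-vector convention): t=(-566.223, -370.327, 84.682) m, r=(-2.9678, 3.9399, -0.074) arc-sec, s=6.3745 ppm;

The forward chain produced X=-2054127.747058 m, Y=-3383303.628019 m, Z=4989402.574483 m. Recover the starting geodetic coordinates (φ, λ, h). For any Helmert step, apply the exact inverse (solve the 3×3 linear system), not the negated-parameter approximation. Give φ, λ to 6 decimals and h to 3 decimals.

start: X=-2054127.7471, Y=-3383303.6280, Z=4989402.5745 m
→ Helmert⁻¹: X=-2053642.5196, Y=-3382984.2595, Z=4989198.1859
→ geod (Bowring, a=6378206.400): φ=51.76708500°, λ=-121.25986800°, h=3303.9700 m

φ=51.767085°, λ=-121.259868°, h=3303.970 m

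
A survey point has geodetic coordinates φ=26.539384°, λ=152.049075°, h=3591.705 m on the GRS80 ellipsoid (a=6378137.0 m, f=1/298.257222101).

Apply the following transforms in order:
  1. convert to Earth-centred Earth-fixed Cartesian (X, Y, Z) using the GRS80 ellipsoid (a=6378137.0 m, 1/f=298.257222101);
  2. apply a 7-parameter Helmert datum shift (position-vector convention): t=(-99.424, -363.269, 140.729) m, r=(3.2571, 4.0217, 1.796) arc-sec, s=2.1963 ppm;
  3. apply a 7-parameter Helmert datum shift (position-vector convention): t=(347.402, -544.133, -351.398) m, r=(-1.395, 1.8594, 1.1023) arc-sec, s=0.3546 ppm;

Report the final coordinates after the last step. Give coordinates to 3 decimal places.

X=-5046373.098 m, Y=2676812.985 m, Z=2834218.787 m

start: φ=26.539384°, λ=152.049075°, h=3591.705 m
→ ECEF (a=6378137.000, f=1/298.257222101): X=-5046651.3918, Y=2677810.0544, Z=2834254.1553
→ Helmert 7p (PV): X=-5046729.9545, Y=2677363.9686, Z=2834541.7928
→ Helmert 7p (PV): X=-5046373.0978, Y=2676812.9852, Z=2834218.7869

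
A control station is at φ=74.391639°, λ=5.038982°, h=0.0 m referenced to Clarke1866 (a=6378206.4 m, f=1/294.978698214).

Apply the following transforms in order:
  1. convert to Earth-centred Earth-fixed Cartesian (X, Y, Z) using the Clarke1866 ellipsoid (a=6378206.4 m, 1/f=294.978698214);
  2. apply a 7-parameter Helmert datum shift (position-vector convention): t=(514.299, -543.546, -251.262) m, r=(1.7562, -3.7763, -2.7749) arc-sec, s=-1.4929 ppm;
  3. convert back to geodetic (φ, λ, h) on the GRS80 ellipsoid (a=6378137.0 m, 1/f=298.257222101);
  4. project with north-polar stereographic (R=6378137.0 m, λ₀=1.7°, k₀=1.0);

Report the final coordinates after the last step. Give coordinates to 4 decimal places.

start: φ=74.391639°, λ=5.038982°, h=0.000 m
→ ECEF (a=6378206.400, f=1/294.978698214): X=1714882.0967, Y=151208.4880, Z=6120664.4379
→ Helmert 7p (PV): X=1715283.8127, Y=150589.5327, Z=6120436.7219
→ geod (Bowring, a=6378137.000): φ=74.38699686°, λ=5.01729172°, h=-277.4604 m
→ stereo (R=6378137.0, λ₀=1.7°): E=101198.7431, N=-1745936.4622

E=101198.7431 m, N=-1745936.4622 m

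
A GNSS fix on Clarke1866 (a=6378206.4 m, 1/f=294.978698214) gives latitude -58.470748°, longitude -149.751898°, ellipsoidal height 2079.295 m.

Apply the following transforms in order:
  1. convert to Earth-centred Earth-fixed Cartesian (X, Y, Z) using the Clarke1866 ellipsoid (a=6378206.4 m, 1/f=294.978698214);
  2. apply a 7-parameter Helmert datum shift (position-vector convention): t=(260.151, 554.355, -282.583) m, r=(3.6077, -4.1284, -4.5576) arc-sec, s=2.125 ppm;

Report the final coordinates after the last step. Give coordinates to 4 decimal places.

start: φ=-58.470748°, λ=-149.751898°, h=2079.295 m
→ ECEF (a=6378206.400, f=1/294.978698214): X=-2889325.2733, Y=-1684876.4348, Z=-5414913.0791
→ Helmert 7p (PV): X=-2889000.1111, Y=-1684167.1075, Z=-5415294.4685

X=-2889000.1111 m, Y=-1684167.1075 m, Z=-5415294.4685 m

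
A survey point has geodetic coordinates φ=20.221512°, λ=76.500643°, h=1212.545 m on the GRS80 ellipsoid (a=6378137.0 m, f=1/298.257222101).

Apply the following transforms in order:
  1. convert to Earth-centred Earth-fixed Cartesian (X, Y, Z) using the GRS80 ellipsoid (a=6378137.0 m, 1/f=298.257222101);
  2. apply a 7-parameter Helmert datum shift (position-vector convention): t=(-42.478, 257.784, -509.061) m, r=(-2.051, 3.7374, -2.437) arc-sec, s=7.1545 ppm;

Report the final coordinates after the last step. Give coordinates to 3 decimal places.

start: φ=20.221512°, λ=76.500643°, h=1212.545 m
→ ECEF (a=6378137.000, f=1/298.257222101): X=1397932.1177, Y=5823094.2168, Z=2191143.3737
→ Helmert 7p (PV): X=1398008.1435, Y=5823398.9334, Z=2190566.7568

X=1398008.144 m, Y=5823398.933 m, Z=2190566.757 m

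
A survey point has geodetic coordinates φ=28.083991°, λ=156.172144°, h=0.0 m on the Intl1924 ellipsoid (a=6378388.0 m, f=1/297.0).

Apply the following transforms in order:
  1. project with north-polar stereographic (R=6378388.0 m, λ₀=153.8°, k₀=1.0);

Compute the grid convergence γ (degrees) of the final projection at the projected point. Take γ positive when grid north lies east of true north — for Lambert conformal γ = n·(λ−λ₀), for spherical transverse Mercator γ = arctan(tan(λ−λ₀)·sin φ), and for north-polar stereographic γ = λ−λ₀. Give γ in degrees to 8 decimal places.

2.37214400

start: φ=28.083991°, λ=156.172144°, h=0.000 m
→ into stereo (λ₀=153.8°): φ=28.08399100°, λ−λ₀=2.37214400°
convergence γ = 2.37214400°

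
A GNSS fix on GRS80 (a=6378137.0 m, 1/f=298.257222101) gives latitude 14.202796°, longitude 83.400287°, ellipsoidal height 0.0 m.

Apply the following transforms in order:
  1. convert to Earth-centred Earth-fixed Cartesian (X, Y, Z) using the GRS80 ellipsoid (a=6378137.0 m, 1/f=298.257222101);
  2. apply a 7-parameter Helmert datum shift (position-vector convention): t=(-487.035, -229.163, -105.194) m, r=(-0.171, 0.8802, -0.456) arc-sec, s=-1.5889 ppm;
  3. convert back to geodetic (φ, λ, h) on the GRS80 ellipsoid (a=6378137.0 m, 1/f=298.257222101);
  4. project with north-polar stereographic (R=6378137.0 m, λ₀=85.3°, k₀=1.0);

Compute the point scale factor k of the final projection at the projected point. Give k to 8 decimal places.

1.60597621

start: φ=14.202796°, λ=83.400287°, h=0.000 m
→ ECEF (a=6378137.000, f=1/298.257222101): X=710789.4330, Y=6143443.0920, Z=1554743.0851
→ Helmert 7p (PV): X=710321.4848, Y=6143203.8852, Z=1554627.2945
→ geod (Bowring, a=6378137.000): φ=14.20242760°, λ=83.40433908°, h=-310.8913 m
→ into stereo (λ₀=85.3°): φ=14.20242760°, λ−λ₀=-1.89566092°
scale k = 1.60597621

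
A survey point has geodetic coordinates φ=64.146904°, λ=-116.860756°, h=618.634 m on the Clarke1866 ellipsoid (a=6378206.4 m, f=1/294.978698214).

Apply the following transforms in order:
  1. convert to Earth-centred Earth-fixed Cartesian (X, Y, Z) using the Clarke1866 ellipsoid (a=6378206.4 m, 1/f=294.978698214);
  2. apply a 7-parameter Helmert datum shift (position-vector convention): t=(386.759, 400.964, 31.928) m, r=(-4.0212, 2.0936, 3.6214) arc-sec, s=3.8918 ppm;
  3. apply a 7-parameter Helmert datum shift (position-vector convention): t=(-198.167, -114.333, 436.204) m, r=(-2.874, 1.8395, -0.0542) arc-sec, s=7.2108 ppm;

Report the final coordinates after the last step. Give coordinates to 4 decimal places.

start: φ=64.146904°, λ=-116.860756°, h=618.634 m
→ ECEF (a=6378206.400, f=1/294.978698214): X=-1260244.2020, Y=-2488299.6272, Z=5717239.4002
→ Helmert 7p (PV): X=-1259760.6298, Y=-2487819.0135, Z=5717354.8806
→ Helmert 7p (PV): X=-1259917.5458, Y=-2487871.2910, Z=5717878.2105

X=-1259917.5458 m, Y=-2487871.2910 m, Z=5717878.2105 m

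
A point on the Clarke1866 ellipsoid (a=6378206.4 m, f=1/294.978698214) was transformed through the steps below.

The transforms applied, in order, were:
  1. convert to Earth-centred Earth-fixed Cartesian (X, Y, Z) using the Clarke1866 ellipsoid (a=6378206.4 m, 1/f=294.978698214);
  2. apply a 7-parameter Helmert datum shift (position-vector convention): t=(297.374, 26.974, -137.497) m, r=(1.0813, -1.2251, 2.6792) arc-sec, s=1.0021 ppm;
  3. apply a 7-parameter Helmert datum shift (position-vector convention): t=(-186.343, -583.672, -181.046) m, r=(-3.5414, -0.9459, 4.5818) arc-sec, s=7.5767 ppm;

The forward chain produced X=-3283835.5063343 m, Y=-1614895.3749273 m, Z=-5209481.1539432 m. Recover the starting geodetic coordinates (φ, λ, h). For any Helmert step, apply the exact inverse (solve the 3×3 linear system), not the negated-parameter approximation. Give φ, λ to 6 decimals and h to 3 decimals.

φ=-55.095568°, λ=-153.825232°, h=2226.704 m

start: X=-3283835.5063, Y=-1614895.3749, Z=-5209481.1539 m
→ Helmert⁻¹: X=-3283684.0284, Y=-1614137.0917, Z=-5209273.2939
→ Helmert⁻¹: X=-3284030.0171, Y=-1614147.0991, Z=-5209102.6096
→ geod (Bowring, a=6378206.400): φ=-55.09556800°, λ=-153.82523200°, h=2226.7040 m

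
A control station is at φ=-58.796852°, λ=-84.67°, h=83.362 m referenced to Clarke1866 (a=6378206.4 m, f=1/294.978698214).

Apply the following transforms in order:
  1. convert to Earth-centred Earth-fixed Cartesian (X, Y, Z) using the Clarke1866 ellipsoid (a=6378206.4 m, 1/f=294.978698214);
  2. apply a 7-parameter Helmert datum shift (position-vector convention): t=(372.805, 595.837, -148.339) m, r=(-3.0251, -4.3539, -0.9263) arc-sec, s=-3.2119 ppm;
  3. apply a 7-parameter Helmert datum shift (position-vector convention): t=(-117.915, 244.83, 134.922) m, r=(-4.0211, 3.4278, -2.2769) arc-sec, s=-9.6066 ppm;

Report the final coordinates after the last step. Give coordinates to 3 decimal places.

X=307941.486 m, Y=-3297622.408 m, Z=-5431949.131 m

start: φ=-58.796852°, λ=-84.670000°, h=83.362 m
→ ECEF (a=6378206.400, f=1/294.978698214): X=307717.3719, Y=-3298314.9989, Z=-5432119.3822
→ Helmert 7p (PV): X=308189.0389, Y=-3297789.6176, Z=-5432195.4051
→ Helmert 7p (PV): X=307941.4864, Y=-3297622.4079, Z=-5431949.1305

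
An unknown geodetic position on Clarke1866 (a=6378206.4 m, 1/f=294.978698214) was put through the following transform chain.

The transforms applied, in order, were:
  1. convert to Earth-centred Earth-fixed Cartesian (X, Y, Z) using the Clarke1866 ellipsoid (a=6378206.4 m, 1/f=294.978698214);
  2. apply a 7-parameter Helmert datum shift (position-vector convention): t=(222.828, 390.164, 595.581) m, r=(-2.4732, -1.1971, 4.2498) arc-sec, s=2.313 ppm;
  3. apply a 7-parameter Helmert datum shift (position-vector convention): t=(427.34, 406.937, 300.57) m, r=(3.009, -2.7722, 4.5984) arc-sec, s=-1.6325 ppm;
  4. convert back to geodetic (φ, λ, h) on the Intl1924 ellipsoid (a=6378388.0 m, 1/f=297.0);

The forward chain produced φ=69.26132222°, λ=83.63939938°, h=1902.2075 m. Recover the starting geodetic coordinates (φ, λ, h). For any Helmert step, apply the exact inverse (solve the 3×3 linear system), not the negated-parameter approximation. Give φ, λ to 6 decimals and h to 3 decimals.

start: φ=69.261322°, λ=83.639399°, h=1902.207 m
→ ECEF (a=6378388.000, f=1/297.0): X=251036.7185, Y=2252021.4746, Z=5944275.0090
→ Helmert⁻¹: X=250739.8729, Y=2251699.3340, Z=5943947.9247
→ Helmert⁻¹: X=250597.3424, Y=2251227.5361, Z=5943364.1355
→ geod (Bowring, a=6378206.400): φ=69.26632500°, λ=83.64822000°, h=1063.4590 m

φ=69.266325°, λ=83.648220°, h=1063.459 m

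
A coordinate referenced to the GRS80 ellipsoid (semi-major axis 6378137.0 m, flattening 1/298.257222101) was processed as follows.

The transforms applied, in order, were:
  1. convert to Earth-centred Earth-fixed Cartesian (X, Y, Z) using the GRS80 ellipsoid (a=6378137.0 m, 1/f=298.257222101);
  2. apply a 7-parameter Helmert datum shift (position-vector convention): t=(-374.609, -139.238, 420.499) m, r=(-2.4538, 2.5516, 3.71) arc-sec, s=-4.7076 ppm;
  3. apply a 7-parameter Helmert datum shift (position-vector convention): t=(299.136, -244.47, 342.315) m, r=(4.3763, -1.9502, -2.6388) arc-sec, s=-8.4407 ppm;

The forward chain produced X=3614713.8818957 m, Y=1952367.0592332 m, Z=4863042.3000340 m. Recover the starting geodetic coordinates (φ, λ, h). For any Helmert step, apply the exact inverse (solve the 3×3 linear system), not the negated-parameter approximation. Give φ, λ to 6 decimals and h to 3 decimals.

start: X=3614713.8819, Y=1952367.0592, Z=4863042.3000 m
→ Helmert⁻¹: X=3614466.2477, Y=1952777.4223, Z=4862665.4239
→ Helmert⁻¹: X=3614832.8487, Y=1952802.9913, Z=4862335.7631
→ geod (Bowring, a=6378137.000): φ=49.99242800°, λ=28.37878000°, h=115.0720 m

φ=49.992428°, λ=28.378780°, h=115.072 m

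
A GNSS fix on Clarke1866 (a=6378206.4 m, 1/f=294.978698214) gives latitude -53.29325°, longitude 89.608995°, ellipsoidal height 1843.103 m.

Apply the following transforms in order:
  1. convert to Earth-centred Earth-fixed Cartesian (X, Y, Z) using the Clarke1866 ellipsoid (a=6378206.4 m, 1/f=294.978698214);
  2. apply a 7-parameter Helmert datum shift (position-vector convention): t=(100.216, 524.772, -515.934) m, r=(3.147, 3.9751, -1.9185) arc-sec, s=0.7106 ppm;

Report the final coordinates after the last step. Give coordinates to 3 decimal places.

start: φ=-53.293250°, λ=89.608995°, h=1843.103 m
→ ECEF (a=6378206.400, f=1/294.978698214): X=26081.0051, Y=3821711.5394, Z=-5091391.6553
→ Helmert 7p (PV): X=26118.6655, Y=3822316.4644, Z=-5091853.4017

X=26118.665 m, Y=3822316.464 m, Z=-5091853.402 m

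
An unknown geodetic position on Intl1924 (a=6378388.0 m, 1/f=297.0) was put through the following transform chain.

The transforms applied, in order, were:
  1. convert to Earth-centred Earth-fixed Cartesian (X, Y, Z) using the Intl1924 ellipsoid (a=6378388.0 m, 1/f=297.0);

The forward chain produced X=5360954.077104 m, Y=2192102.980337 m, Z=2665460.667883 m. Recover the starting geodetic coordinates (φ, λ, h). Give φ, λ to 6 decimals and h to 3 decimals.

start: X=5360954.0771, Y=2192102.9803, Z=2665460.6679 m
→ geod (Bowring, a=6378388.000): φ=24.85950300°, λ=22.23973400°, h=1102.7310 m

φ=24.859503°, λ=22.239734°, h=1102.731 m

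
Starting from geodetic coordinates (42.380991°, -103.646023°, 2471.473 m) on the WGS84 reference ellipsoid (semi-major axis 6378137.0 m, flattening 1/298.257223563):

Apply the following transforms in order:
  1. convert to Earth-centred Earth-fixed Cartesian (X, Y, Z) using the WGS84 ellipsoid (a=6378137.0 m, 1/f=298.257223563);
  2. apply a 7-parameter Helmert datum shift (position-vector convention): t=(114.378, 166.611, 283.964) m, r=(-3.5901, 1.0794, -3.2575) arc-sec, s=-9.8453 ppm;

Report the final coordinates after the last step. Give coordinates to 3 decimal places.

start: φ=42.380991°, λ=-103.646023°, h=2471.473 m
→ ECEF (a=6378137.000, f=1/298.257223563): X=-1113650.5589, Y=-4587154.6372, Z=4278624.7622
→ Helmert 7p (PV): X=-1113575.2698, Y=-4586850.8068, Z=4278952.2696

X=-1113575.270 m, Y=-4586850.807 m, Z=4278952.270 m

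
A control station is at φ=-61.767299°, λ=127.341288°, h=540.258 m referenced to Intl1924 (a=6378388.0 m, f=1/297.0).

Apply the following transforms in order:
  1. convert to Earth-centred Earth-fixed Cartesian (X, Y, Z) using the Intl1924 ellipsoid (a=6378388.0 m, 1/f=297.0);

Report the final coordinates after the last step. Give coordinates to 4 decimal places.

X=-1835139.0214 m, Y=2405366.5542 m, Z=-5596892.5273 m

start: φ=-61.767299°, λ=127.341288°, h=540.258 m
→ ECEF (a=6378388.000, f=1/297.0): X=-1835139.0214, Y=2405366.5542, Z=-5596892.5273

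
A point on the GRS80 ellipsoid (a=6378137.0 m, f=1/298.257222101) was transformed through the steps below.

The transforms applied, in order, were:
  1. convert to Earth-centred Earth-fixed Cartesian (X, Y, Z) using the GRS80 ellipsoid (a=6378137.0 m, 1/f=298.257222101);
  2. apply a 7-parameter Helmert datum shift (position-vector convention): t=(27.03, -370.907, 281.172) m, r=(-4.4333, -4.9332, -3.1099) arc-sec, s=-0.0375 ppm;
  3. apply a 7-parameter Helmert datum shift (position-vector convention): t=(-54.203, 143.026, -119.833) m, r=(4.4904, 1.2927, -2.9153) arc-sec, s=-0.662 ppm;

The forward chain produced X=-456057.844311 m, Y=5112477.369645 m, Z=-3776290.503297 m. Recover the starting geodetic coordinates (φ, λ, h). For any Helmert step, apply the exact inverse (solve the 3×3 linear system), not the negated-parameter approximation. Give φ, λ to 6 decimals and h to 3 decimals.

φ=-36.526410°, λ=95.099457°, h=1945.323 m

start: X=-456057.8443, Y=5112477.3696, Z=-3776290.5033 m
→ Helmert⁻¹: X=-456052.5319, Y=5112249.0722, Z=-3776287.3223
→ Helmert⁻¹: X=-456246.9848, Y=5112694.4601, Z=-3776447.8356
→ geod (Bowring, a=6378137.000): φ=-36.52641000°, λ=95.09945700°, h=1945.3230 m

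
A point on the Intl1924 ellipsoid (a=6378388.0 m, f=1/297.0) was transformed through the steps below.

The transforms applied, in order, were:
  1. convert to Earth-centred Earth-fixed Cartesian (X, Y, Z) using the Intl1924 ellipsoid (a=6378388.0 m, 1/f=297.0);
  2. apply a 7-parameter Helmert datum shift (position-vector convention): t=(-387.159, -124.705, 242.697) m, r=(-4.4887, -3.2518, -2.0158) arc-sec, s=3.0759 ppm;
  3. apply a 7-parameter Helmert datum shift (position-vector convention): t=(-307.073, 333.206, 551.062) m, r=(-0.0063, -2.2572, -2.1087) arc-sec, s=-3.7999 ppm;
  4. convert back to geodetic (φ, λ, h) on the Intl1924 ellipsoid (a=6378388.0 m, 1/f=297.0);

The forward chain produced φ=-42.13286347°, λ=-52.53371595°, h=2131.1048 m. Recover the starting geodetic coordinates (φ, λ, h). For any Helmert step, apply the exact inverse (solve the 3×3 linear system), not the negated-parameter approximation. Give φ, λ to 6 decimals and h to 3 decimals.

start: φ=-42.132863°, λ=-52.533716°, h=2131.105 m
→ ECEF (a=6378388.000, f=1/297.0): X=2882651.8254, Y=-3761325.8269, Z=-4258062.6350
→ Helmert⁻¹: X=2882961.7062, Y=-3761643.7235, Z=-4258661.5431
→ Helmert⁻¹: X=2883309.6118, Y=-3761386.5862, Z=-4259018.4507
→ geod (Bowring, a=6378388.000): φ=-42.13653500°, λ=-52.52785100°, h=3104.8420 m

φ=-42.136535°, λ=-52.527851°, h=3104.842 m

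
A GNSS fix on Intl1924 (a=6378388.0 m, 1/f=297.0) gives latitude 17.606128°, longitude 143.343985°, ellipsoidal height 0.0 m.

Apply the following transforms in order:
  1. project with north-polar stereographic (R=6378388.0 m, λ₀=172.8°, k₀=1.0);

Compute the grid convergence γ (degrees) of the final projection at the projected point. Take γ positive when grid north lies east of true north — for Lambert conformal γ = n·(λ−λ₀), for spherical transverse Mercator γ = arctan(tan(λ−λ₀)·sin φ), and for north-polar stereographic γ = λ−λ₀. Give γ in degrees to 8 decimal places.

start: φ=17.606128°, λ=143.343985°, h=0.000 m
→ into stereo (λ₀=172.8°): φ=17.60612800°, λ−λ₀=-29.45601500°
convergence γ = -29.45601500°

-29.45601500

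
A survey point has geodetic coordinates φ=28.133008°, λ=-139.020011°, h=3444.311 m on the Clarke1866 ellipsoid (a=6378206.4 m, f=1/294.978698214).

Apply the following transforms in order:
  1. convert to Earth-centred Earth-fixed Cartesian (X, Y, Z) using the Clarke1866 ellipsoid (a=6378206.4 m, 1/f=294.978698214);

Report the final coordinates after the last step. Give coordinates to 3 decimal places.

X=-4251761.702 m, Y=-3693393.765 m, Z=2990969.652 m

start: φ=28.133008°, λ=-139.020011°, h=3444.311 m
→ ECEF (a=6378206.400, f=1/294.978698214): X=-4251761.7019, Y=-3693393.7650, Z=2990969.6519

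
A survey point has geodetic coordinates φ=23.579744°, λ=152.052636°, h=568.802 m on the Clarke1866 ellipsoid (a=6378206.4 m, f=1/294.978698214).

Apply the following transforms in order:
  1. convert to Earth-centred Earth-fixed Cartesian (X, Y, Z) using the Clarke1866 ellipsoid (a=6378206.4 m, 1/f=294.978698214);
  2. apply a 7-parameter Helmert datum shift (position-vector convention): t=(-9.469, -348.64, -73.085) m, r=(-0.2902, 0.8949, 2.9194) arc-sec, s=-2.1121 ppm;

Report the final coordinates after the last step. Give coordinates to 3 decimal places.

X=-5167209.969 m, Y=2740930.261 m, Z=2535713.624 m

start: φ=23.579744°, λ=152.052636°, h=568.802 m
→ ECEF (a=6378206.400, f=1/294.978698214): X=-5167183.6152, Y=2741354.2581, Z=2535773.5030
→ Helmert 7p (PV): X=-5167209.9690, Y=2740930.2614, Z=2535713.6235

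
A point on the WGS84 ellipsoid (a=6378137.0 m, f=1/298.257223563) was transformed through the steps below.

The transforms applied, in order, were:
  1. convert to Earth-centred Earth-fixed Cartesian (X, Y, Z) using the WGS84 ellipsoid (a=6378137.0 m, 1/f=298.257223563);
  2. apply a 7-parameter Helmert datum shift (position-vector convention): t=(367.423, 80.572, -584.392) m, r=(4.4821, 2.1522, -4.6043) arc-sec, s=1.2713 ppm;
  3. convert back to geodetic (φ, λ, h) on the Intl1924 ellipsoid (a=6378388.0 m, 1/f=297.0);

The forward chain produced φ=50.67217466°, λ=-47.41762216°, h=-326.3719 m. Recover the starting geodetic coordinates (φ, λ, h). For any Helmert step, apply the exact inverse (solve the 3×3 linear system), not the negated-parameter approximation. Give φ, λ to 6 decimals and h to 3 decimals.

start: φ=50.672175°, λ=-47.417622°, h=-326.372 m
→ ECEF (a=6378388.000, f=1/297.0): X=2740629.2607, Y=-2982252.3382, Z=4910355.6509
→ Helmert⁻¹: X=2740273.6802, Y=-2982161.2338, Z=4911027.1939
→ geod (Bowring, a=6378137.000): φ=50.67733400°, λ=-47.42045400°, h=194.5240 m

φ=50.677334°, λ=-47.420454°, h=194.524 m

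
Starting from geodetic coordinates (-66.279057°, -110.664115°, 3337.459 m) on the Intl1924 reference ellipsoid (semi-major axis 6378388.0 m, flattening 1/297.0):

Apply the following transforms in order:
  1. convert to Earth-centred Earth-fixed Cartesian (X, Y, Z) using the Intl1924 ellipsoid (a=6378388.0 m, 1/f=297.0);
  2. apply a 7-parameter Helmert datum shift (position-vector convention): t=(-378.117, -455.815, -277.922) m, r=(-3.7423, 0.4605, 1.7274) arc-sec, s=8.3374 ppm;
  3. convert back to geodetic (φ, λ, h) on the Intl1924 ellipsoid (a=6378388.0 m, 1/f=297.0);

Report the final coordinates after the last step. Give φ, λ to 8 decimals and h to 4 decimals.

φ=-66.27445065°, λ=-110.66736945°, h=3869.9463 m

start: φ=-66.279057°, λ=-110.664115°, h=3337.459 m
→ ECEF (a=6378388.000, f=1/297.0): X=-908518.0876, Y=-2408885.0606, Z=-5819722.9883
→ Helmert 7p (PV): X=-908896.5985, Y=-2409474.1573, Z=-5820003.6981
→ geod (Bowring, a=6378388.000): φ=-66.27445065°, λ=-110.66736945°, h=3869.9463 m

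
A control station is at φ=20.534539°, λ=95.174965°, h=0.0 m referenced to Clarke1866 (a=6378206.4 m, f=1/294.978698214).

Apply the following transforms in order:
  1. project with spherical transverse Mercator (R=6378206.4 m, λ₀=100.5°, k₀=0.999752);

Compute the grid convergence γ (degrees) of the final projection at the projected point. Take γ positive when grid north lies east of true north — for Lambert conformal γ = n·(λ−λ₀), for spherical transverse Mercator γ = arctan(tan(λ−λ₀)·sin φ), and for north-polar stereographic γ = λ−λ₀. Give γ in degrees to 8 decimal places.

-1.87260263

start: φ=20.534539°, λ=95.174965°, h=0.000 m
→ into tm (λ₀=100.5°): φ=20.53453900°, λ−λ₀=-5.32503500°
convergence γ = -1.87260263°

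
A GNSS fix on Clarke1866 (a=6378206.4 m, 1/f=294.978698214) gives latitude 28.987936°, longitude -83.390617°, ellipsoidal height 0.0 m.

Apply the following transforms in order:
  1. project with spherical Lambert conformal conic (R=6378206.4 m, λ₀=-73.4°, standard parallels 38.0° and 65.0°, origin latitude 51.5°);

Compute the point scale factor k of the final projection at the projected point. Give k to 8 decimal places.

1.04595871

start: φ=28.987936°, λ=-83.390617°, h=0.000 m
→ into lcc (λ₀=-73.4°): φ=28.98793600°, λ−λ₀=-9.99061700°
scale k = 1.04595871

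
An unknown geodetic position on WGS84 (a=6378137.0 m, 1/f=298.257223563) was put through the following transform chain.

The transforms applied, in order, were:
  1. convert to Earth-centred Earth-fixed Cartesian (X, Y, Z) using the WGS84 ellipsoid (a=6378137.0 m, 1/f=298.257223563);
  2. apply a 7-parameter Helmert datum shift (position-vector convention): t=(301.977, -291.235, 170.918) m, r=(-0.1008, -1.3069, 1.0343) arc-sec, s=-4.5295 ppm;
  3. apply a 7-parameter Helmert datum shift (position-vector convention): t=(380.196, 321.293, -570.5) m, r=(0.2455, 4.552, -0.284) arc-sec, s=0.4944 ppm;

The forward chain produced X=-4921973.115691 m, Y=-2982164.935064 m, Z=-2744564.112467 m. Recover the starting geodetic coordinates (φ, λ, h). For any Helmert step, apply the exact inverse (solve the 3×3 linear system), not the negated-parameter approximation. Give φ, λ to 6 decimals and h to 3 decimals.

φ=-25.641780°, λ=-148.792059°, h=2108.043 m

start: X=-4921973.1157, Y=-2982164.9351, Z=-2744564.1125 m
→ Helmert⁻¹: X=-4922286.2129, Y=-2982494.7969, Z=-2744097.3346
→ Helmert⁻¹: X=-4922642.8285, Y=-2982191.0446, Z=-2744250.9501
→ geod (Bowring, a=6378137.000): φ=-25.64178000°, λ=-148.79205900°, h=2108.0430 m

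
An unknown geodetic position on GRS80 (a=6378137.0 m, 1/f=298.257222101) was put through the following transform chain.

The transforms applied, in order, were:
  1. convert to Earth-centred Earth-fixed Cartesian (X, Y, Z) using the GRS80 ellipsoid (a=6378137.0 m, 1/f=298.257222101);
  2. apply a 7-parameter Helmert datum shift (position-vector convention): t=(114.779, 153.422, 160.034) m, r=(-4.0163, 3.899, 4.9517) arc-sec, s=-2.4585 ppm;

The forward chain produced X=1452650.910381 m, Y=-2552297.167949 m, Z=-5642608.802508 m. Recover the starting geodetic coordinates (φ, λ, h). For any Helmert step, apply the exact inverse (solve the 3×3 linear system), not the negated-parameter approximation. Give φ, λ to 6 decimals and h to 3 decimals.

φ=-62.662747°, λ=-60.355379°, h=-10.420 m

start: X=1452650.9104, Y=-2552297.1679, Z=-5642608.8025 m
→ Helmert⁻¹: X=1452585.0939, Y=-2552381.8624, Z=-5642804.9501
→ geod (Bowring, a=6378137.000): φ=-62.66274700°, λ=-60.35537900°, h=-10.4200 m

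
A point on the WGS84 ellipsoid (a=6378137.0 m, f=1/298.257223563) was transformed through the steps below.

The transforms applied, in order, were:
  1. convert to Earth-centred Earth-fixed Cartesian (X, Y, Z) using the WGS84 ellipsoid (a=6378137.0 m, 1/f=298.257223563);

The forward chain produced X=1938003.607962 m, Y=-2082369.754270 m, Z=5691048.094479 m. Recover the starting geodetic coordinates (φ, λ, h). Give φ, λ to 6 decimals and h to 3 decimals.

start: X=1938003.6080, Y=-2082369.7543, Z=5691048.0945 m
→ geod (Bowring, a=6378137.000): φ=63.59543200°, λ=-47.05653000°, h=1391.3010 m

φ=63.595432°, λ=-47.056530°, h=1391.301 m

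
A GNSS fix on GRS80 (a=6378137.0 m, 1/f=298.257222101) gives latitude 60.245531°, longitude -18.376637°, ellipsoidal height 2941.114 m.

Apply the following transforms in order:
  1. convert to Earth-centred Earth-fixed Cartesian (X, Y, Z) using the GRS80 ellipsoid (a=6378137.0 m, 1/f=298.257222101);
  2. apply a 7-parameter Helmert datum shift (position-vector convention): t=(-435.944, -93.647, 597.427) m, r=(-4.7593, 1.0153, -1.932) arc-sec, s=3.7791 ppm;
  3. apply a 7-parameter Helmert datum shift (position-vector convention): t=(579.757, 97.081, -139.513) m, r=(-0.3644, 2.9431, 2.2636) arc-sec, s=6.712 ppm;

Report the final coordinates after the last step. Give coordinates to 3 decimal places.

X=3013224.854 m, Y=-1000773.247 m, Z=5517140.371 m

start: φ=60.245531°, λ=-18.376637°, h=2941.114 m
→ ECEF (a=6378137.000, f=1/298.257222101): X=3012941.9462, Y=-1000908.0570, Z=5516657.5293
→ Helmert 7p (PV): X=3012535.1681, Y=-1000906.4173, Z=5517284.0683
→ Helmert 7p (PV): X=3013224.8537, Y=-1000773.2466, Z=5517140.3708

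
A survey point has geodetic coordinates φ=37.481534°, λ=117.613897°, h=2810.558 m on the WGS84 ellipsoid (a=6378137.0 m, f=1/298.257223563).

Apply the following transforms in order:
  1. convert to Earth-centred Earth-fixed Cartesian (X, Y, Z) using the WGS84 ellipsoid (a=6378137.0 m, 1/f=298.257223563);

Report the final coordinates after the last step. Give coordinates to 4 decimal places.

X=-2349946.1269 m, Y=4492378.1320 m, Z=3861648.1739 m

start: φ=37.481534°, λ=117.613897°, h=2810.558 m
→ ECEF (a=6378137.000, f=1/298.257223563): X=-2349946.1269, Y=4492378.1320, Z=3861648.1739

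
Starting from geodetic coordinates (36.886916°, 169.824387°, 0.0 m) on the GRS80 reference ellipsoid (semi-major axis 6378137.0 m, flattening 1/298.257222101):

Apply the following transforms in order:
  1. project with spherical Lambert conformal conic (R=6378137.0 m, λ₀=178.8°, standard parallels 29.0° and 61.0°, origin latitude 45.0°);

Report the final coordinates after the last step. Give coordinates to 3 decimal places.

start: φ=36.886916°, λ=169.824387°, h=0.000 m
→ lcc (R=6378137.0, λ₀=178.8°): E=-775185.1404, N=-827973.6833

E=-775185.140 m, N=-827973.683 m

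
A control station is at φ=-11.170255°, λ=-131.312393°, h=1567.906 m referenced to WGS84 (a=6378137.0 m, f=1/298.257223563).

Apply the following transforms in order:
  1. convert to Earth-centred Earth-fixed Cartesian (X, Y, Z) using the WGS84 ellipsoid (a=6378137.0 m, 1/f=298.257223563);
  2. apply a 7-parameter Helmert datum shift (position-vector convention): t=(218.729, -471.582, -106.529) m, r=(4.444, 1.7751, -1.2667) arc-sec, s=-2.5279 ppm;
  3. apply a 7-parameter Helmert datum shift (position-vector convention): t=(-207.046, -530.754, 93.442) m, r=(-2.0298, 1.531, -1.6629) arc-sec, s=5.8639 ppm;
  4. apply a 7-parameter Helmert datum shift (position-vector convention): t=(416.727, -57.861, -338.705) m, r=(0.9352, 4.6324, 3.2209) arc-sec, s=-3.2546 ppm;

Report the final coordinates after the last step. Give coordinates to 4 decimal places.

start: φ=-11.170255°, λ=-131.312393°, h=1567.906 m
→ ECEF (a=6378137.000, f=1/298.257223563): X=-4132385.3375, Y=-4701744.0869, Z=-1227791.3360
→ Helmert 7p (PV): X=-4132195.6025, Y=-4702151.9531, Z=-1227960.4977
→ Helmert 7p (PV): X=-4132473.9027, Y=-4702689.0503, Z=-1227797.3120
→ Helmert 7p (PV): X=-4131997.8666, Y=-4702790.5690, Z=-1228060.5339

X=-4131997.8666 m, Y=-4702790.5690 m, Z=-1228060.5339 m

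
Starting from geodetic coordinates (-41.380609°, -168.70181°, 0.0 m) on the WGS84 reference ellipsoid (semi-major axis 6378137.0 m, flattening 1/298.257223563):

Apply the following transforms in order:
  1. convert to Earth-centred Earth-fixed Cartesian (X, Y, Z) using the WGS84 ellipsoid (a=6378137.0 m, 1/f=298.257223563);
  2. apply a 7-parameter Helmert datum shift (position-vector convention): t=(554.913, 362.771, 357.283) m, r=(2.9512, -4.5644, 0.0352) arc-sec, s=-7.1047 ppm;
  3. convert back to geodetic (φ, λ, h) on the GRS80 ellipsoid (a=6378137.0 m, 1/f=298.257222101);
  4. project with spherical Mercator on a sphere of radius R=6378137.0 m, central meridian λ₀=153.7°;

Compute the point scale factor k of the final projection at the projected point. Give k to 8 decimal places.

1.33279274

start: φ=-41.380609°, λ=-168.701810°, h=0.000 m
→ ECEF (a=6378137.000, f=1/298.257223563): X=-4699874.4549, Y=-938973.1884, Z=-4194232.0676
→ Helmert 7p (PV): X=-4699193.1776, Y=-938544.5385, Z=-4193962.4224
→ geod (Bowring, a=6378137.000): φ=-41.38326389°, λ=-168.70523998°, h=-742.5299 m
→ into merc (λ₀=153.7°): φ=-41.38326389°, λ−λ₀=37.59476002°
scale k = 1.33279274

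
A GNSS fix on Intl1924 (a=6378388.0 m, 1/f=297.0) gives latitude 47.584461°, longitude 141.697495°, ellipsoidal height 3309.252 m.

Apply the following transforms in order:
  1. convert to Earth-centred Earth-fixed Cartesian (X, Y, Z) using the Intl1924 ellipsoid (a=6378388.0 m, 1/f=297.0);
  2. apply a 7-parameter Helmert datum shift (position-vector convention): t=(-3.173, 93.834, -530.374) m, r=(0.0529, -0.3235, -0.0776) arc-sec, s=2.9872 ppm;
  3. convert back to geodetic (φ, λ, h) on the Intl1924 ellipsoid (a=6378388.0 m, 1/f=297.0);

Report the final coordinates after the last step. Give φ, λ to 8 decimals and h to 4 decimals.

start: φ=47.584461°, λ=141.697495°, h=3309.252 m
→ ECEF (a=6378388.000, f=1/297.0): X=-3384133.4671, Y=2672867.8151, Z=4688367.0964
→ Helmert 7p (PV): X=-3384153.0967, Y=2672969.7043, Z=4687846.1054
→ geod (Bowring, a=6378388.000): φ=47.58078054°, λ=141.69659432°, h=2977.6188 m

φ=47.58078054°, λ=141.69659432°, h=2977.6188 m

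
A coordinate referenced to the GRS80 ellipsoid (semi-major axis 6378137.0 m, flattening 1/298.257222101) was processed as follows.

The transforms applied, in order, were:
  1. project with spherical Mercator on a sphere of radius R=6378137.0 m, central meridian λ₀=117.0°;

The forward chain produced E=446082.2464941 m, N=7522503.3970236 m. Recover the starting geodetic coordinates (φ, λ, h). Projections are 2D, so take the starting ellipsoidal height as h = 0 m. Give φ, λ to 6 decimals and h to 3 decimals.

start: E=446082.2465, N=7522503.3970 m
→ merc⁻¹: φ=55.81918000°, λ=121.00722500°

φ=55.819180°, λ=121.007225°, h=0.000 m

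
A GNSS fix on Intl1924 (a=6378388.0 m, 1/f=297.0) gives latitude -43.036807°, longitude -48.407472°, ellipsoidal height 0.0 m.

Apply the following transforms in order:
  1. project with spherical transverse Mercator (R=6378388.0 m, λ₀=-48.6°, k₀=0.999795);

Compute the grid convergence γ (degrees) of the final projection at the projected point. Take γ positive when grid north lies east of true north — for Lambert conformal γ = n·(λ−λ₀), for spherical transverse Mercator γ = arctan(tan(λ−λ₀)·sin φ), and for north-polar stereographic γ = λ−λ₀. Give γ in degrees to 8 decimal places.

-0.13139447

start: φ=-43.036807°, λ=-48.407472°, h=0.000 m
→ into tm (λ₀=-48.6°): φ=-43.03680700°, λ−λ₀=0.19252800°
convergence γ = -0.13139447°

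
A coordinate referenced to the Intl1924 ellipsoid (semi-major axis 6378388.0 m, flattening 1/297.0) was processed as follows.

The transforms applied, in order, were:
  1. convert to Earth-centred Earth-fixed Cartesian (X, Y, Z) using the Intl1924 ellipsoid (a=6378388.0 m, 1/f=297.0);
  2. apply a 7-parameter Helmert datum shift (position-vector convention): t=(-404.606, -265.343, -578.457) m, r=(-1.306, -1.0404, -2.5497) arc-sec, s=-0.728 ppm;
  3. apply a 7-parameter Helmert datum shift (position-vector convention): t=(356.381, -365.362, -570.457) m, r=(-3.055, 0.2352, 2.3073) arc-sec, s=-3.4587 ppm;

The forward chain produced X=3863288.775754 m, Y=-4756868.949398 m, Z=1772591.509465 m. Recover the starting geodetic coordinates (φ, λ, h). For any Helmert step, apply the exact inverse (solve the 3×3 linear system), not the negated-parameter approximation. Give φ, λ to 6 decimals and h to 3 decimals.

φ=16.246461°, λ=-50.914275°, h=2439.030 m

start: X=3863288.7758, Y=-4756868.9494, Z=1772591.5095 m
→ Helmert⁻¹: X=3862890.5260, Y=-4756589.5110, Z=1773102.0540
→ Helmert⁻¹: X=3863365.6846, Y=-4756291.1044, Z=1773632.2002
→ geod (Bowring, a=6378388.000): φ=16.24646100°, λ=-50.91427500°, h=2439.0300 m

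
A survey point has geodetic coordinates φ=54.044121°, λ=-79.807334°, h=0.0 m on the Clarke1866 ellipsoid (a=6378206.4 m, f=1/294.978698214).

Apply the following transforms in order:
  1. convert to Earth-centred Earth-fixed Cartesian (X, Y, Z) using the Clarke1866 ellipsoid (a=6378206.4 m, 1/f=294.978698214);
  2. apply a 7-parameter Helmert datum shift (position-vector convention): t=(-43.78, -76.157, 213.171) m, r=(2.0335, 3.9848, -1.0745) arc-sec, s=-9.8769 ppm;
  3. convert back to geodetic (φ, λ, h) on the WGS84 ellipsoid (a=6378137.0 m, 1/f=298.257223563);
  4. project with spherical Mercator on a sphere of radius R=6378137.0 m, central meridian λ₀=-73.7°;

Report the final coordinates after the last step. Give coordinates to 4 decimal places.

E=-679843.8394 m, N=7178109.7512 m

start: φ=54.044121°, λ=-79.807334°, h=0.000 m
→ ECEF (a=6378206.400, f=1/294.978698214): X=664192.3248, Y=-3694138.7991, Z=5139426.0655
→ Helmert 7p (PV): X=664222.0277, Y=-3694232.5969, Z=5139539.2246
→ geod (Bowring, a=6378137.000): φ=54.04197438°, λ=-79.80714112°, h=62.5855 m
→ merc (R=6378137.0, λ₀=-73.7°): E=-679843.8394, N=7178109.7512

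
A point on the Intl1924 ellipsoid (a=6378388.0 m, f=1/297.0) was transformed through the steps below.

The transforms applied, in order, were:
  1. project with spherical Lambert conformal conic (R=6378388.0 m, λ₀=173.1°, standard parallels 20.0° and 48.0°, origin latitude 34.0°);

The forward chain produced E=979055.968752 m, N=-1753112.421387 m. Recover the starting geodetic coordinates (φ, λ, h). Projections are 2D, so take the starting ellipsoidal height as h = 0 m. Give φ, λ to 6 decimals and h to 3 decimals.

φ=17.594473°, λ=-177.760144°, h=0.000 m

start: E=979055.9688, N=-1753112.4214 m
→ lcc⁻¹: φ=17.59447300°, λ=-177.76014400°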